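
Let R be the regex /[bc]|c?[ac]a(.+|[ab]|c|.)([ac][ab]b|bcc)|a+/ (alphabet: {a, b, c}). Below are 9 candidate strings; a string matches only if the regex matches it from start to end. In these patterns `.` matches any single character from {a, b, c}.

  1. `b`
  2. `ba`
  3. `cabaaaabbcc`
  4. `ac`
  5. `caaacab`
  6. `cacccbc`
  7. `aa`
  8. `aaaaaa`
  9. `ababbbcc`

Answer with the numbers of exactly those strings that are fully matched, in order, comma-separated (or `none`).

1 → match
2 → no match
3 → match
4 → no match
5 → match
6 → no match
7 → match
8 → match
9 → no match

1, 3, 5, 7, 8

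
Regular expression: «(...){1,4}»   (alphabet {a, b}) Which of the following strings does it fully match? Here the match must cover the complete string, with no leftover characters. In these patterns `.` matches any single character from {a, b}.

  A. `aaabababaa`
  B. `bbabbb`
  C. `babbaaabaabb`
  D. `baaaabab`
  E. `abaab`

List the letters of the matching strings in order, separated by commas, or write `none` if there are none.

A. `aaabababaa` → no match
B. `bbabbb` → match
C. `babbaaabaabb` → match
D. `baaaabab` → no match
E. `abaab` → no match

B, C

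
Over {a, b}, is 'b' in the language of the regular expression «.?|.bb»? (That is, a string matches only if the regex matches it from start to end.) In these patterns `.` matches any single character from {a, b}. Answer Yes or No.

Yes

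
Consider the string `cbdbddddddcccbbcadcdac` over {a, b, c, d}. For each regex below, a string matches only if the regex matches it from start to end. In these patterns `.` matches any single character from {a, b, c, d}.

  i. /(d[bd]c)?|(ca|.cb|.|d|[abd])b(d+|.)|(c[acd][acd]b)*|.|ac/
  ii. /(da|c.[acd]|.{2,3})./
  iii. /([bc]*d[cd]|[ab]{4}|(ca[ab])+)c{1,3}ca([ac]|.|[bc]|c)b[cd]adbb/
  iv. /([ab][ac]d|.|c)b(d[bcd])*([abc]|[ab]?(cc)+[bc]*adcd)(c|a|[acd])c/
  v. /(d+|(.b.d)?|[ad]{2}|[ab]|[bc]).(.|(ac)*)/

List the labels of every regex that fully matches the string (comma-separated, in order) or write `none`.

iv

i → no match
ii → no match
iii → no match — must end with `adbb`
iv → match
v → no match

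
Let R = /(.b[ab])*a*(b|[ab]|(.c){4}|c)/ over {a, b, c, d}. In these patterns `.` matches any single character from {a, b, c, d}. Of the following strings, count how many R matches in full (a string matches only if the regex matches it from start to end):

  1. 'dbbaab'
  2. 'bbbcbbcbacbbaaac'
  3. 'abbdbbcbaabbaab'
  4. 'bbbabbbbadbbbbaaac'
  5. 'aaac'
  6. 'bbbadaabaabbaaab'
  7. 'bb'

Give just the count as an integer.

1 → match
2 → match
3 → match
4 → match
5 → match
6 → no match
7 → no match
Total matched: 5

5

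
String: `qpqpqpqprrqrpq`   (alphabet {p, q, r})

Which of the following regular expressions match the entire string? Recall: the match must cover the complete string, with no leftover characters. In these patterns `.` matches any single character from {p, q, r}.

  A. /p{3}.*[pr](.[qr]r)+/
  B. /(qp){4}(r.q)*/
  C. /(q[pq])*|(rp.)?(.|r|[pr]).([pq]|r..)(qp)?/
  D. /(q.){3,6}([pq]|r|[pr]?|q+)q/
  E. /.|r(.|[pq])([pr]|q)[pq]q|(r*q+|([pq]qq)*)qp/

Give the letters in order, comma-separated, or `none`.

A → no match — must start with `p`
B → match
C → no match
D → no match
E → no match

B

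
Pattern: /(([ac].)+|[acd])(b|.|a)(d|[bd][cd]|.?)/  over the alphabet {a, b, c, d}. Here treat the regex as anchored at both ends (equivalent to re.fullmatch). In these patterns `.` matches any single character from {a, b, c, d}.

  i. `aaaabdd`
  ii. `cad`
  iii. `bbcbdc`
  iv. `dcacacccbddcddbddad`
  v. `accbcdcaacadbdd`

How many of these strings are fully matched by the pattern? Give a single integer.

3

i → match
ii → match
iii → no match
iv → no match
v → match
Total matched: 3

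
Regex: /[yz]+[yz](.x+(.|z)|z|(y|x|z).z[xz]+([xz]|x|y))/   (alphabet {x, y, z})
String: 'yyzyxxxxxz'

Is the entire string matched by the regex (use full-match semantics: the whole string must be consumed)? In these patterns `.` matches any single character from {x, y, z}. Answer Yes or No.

Yes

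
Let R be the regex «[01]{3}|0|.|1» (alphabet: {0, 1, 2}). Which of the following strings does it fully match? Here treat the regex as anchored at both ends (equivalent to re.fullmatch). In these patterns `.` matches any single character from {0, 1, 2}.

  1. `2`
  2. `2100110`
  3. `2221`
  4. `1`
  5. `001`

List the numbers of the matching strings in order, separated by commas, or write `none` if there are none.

1, 4, 5

1 → match
2 → no match
3 → no match
4 → match
5 → match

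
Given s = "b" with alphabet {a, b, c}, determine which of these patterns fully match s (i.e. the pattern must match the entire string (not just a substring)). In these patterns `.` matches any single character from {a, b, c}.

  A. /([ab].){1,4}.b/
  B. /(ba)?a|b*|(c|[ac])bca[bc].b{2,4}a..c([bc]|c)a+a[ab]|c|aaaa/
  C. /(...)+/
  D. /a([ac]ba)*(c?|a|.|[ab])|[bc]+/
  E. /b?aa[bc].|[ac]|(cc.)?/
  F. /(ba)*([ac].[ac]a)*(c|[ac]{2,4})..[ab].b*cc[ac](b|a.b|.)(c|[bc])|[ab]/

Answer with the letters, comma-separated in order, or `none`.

B, D, F

A → no match
B → match
C → no match
D → match
E → no match
F → match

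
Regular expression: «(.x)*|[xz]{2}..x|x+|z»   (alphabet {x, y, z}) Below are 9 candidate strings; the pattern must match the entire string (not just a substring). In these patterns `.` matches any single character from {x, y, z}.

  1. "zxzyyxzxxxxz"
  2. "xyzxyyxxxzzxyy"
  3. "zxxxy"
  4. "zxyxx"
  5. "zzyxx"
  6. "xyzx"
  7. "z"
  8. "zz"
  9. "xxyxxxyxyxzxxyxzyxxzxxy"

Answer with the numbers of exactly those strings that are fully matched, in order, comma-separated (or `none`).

4, 5, 7

1 → no match
2 → no match
3 → no match
4 → match
5 → match
6 → no match
7 → match
8 → no match
9 → no match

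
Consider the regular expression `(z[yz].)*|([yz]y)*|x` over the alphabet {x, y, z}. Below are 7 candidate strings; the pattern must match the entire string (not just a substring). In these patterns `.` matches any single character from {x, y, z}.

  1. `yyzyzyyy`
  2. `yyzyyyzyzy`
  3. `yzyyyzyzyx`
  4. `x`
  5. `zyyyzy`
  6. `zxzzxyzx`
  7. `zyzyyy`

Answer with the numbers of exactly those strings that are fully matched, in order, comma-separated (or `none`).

1, 2, 4, 5, 7

1 → match
2 → match
3 → no match
4 → match
5 → match
6 → no match
7 → match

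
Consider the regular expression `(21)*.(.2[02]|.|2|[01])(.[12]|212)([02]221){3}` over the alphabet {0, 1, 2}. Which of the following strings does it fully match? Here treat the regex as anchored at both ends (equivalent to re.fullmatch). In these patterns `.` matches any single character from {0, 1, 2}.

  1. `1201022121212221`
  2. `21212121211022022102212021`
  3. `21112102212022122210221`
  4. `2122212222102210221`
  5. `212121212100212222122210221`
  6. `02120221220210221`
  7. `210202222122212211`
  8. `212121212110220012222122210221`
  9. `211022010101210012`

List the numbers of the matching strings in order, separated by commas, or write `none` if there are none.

1 → no match
2 → no match — must end with `221`
3 → no match
4 → match
5 → match
6 → no match
7 → no match — must end with `221`
8 → no match
9 → no match — must end with `221`

4, 5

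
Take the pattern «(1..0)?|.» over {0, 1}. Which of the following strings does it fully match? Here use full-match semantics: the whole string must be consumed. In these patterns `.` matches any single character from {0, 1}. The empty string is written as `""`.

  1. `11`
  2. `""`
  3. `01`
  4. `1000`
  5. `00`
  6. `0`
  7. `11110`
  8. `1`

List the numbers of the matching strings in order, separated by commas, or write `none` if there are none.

1 → no match
2 → match
3 → no match
4 → match
5 → no match
6 → match
7 → no match
8 → match

2, 4, 6, 8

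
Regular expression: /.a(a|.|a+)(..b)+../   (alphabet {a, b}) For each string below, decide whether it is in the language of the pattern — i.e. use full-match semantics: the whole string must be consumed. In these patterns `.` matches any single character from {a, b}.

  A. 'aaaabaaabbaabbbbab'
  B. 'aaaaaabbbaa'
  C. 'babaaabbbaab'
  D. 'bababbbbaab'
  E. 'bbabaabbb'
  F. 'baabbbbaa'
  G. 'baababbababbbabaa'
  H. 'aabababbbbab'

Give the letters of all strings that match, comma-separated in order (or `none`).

B, G

A → no match
B → match
C → no match
D → no match
E → no match
F → no match
G → match
H → no match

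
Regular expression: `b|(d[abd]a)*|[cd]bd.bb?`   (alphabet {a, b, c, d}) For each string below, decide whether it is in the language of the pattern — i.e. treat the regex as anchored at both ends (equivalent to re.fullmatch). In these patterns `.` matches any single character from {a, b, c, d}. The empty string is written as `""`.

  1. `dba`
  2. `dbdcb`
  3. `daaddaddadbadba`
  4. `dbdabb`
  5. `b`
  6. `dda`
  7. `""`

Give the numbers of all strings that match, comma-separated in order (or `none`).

1 → match
2 → match
3 → match
4 → match
5 → match
6 → match
7 → match

1, 2, 3, 4, 5, 6, 7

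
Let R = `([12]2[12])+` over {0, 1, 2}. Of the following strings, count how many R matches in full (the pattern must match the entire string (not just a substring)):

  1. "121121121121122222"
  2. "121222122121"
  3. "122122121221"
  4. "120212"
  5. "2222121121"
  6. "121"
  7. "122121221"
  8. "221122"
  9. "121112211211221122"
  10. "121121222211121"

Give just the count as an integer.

6

1 → match
2 → match
3 → match
4 → no match
5 → no match
6 → match
7 → match
8 → match
9 → no match
10 → no match
Total matched: 6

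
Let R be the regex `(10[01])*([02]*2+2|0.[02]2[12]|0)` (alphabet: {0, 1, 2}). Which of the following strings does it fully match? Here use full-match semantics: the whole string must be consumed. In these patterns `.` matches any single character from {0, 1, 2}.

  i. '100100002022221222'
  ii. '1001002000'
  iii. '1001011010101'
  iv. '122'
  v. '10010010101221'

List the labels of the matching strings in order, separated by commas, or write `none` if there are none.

i → no match
ii → no match
iii → no match
iv → no match
v → match

v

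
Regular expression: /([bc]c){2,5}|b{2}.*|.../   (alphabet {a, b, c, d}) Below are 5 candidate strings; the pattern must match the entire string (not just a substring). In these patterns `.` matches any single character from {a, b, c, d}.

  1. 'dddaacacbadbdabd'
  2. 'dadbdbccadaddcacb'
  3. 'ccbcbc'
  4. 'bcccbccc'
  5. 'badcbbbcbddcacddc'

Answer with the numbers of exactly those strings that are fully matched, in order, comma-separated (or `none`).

3, 4

1 → no match
2 → no match
3 → match
4 → match
5 → no match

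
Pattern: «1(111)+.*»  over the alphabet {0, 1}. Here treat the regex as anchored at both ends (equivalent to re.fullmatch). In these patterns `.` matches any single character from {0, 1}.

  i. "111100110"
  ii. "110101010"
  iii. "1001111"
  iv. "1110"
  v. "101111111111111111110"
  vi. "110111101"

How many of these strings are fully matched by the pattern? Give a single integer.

i → match
ii → no match — must start with "1111"
iii → no match — must start with "1111"
iv → no match — must start with "1111"
v → no match — must start with "1111"
vi → no match — must start with "1111"
Total matched: 1

1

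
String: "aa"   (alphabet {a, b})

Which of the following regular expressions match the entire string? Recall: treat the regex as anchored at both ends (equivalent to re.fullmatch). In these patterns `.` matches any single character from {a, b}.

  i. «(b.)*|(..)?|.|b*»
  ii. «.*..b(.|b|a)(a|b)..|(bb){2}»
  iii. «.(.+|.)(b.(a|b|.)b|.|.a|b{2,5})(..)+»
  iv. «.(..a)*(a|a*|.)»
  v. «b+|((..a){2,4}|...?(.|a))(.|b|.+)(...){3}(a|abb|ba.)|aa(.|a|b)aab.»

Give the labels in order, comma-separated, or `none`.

i → match
ii → no match
iii → no match
iv → match
v → no match

i, iv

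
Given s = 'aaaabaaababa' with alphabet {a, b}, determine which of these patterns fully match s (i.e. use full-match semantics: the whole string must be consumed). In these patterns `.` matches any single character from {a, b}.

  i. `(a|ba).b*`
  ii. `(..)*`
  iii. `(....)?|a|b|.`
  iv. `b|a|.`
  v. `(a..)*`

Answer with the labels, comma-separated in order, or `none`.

ii, v

i → no match
ii → match
iii → no match
iv → no match
v → match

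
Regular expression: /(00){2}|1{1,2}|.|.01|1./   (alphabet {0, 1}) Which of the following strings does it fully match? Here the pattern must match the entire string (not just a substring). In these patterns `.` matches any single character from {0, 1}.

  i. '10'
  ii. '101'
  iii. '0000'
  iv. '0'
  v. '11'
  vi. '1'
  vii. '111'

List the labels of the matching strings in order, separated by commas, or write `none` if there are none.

i, ii, iii, iv, v, vi

i → match
ii → match
iii → match
iv → match
v → match
vi → match
vii → no match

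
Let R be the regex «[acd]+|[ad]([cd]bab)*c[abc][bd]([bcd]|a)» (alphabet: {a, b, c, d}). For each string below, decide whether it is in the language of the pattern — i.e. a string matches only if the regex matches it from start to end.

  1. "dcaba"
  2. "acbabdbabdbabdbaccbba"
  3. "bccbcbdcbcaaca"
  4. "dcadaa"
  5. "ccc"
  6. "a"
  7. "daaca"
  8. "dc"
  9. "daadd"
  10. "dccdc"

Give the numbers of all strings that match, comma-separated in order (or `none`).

1 → match
2 → no match
3 → no match
4 → match
5 → match
6 → match
7 → match
8 → match
9 → match
10 → match

1, 4, 5, 6, 7, 8, 9, 10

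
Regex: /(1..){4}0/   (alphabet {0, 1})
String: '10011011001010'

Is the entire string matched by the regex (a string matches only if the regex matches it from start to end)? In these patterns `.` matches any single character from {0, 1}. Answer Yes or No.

No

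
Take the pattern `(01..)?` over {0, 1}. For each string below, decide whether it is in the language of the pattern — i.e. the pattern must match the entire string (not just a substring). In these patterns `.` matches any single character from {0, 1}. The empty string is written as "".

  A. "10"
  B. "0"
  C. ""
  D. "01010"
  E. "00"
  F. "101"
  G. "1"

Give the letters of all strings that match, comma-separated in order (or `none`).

C

A → no match
B → no match
C → match
D → no match
E → no match
F → no match
G → no match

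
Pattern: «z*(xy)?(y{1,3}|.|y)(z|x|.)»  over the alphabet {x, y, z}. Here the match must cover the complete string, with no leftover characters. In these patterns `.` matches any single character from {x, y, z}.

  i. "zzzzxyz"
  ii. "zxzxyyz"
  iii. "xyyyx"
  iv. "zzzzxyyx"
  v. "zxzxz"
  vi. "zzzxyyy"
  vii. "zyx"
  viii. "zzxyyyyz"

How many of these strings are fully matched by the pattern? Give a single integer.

i → no match
ii → no match
iii → match
iv → match
v → no match
vi → match
vii → match
viii → match
Total matched: 5

5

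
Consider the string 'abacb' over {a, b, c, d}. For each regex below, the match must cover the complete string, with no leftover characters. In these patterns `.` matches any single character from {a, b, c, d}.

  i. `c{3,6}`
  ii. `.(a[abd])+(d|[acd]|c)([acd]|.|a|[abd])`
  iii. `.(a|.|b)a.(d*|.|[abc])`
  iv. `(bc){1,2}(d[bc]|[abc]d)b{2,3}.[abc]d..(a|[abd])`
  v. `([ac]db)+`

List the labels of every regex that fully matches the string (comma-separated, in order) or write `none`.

i → no match — must start with 'c'
ii → no match
iii → match
iv → no match — must start with 'bc'
v → no match — must end with 'db'

iii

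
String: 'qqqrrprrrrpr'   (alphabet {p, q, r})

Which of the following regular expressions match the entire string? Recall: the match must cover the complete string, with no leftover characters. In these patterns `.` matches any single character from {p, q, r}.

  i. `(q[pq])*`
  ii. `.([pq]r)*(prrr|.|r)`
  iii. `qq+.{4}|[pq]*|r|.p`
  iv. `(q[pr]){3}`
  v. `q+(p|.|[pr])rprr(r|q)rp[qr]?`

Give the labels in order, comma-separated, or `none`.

v

i → no match
ii → no match
iii → no match
iv → no match
v → match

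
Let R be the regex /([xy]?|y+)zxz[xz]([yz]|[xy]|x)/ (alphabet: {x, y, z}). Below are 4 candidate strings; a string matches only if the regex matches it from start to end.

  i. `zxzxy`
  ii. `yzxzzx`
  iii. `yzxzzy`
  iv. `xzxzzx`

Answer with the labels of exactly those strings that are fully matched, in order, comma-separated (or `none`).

i. `zxzxy` → match
ii. `yzxzzx` → match
iii. `yzxzzy` → match
iv. `xzxzzx` → match

i, ii, iii, iv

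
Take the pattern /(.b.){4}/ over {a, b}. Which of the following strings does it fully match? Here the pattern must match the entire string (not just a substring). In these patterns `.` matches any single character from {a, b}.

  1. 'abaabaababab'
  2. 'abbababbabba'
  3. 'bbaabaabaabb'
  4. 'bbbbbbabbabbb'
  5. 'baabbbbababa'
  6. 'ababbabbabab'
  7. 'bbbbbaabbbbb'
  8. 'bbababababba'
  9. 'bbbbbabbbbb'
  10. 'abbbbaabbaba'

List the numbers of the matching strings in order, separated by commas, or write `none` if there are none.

1. 'abaabaababab' → no match
2. 'abbababbabba' → match
3. 'bbaabaabaabb' → match
4 → no match
5. 'baabbbbababa' → no match
6. 'ababbabbabab' → no match
7. 'bbbbbaabbbbb' → match
8. 'bbababababba' → no match
9. 'bbbbbabbbbb' → no match
10. 'abbbbaabbaba' → match

2, 3, 7, 10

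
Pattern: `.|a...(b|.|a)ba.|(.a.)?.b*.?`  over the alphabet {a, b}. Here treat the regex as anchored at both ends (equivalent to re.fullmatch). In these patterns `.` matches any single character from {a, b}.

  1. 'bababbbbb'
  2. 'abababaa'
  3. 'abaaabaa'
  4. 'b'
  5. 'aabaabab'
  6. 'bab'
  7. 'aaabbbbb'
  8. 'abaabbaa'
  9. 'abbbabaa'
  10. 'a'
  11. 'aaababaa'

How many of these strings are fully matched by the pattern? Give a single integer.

1 → match
2 → match
3 → match
4 → match
5 → match
6 → no match
7 → match
8 → match
9 → match
10 → match
11 → match
Total matched: 10

10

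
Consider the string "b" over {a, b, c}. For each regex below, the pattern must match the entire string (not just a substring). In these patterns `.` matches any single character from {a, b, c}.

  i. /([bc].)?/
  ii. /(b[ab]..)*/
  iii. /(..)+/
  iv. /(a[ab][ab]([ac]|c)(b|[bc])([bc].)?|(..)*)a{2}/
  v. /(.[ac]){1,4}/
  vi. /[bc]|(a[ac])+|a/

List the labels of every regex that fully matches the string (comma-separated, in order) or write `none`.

vi

i → no match
ii → no match
iii → no match
iv → no match — must end with "a"
v → no match
vi → match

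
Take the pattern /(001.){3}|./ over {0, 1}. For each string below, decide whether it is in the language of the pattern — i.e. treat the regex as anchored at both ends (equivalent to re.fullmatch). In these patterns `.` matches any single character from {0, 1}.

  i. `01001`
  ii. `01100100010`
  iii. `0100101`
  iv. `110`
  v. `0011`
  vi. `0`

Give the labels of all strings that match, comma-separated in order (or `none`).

vi

i. `01001` → no match
ii. `01100100010` → no match
iii. `0100101` → no match
iv. `110` → no match
v. `0011` → no match
vi. `0` → match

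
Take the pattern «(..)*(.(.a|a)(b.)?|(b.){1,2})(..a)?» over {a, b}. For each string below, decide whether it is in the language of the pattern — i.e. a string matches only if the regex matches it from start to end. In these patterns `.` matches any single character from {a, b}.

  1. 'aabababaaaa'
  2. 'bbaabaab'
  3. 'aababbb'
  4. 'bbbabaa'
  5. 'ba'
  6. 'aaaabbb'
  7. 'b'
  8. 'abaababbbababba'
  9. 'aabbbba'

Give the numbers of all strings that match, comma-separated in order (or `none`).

1 → match
2 → no match
3 → no match
4 → match
5 → match
6 → no match
7 → no match
8 → match
9 → match

1, 4, 5, 8, 9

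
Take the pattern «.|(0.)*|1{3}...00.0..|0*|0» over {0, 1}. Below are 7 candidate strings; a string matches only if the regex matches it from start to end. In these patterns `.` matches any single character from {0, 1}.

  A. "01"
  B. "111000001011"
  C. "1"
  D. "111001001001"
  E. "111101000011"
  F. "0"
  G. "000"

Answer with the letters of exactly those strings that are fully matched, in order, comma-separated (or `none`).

A, B, C, D, E, F, G

A. "01" → match
B. "111000001011" → match
C. "1" → match
D. "111001001001" → match
E. "111101000011" → match
F. "0" → match
G. "000" → match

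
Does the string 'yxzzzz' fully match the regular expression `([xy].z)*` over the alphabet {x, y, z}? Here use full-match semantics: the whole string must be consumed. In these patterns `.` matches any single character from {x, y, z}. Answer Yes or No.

No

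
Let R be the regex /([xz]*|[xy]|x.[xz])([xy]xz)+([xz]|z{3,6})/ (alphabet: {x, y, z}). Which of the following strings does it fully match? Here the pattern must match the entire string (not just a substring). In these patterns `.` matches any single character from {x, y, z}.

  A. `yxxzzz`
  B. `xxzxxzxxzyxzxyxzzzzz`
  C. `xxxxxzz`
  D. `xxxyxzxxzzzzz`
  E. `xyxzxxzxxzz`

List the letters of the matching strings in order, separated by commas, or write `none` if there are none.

A → no match
B → no match
C → match
D → match
E → match

C, D, E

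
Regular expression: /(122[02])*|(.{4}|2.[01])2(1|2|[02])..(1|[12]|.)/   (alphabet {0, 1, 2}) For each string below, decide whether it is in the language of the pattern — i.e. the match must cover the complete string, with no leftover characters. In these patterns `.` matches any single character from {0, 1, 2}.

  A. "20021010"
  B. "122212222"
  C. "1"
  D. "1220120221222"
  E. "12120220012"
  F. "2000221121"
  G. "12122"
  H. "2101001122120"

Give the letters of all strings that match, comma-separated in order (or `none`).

A

A. "20021010" → match
B. "122212222" → no match
C. "1" → no match
D → no match
E. "12120220012" → no match
F. "2000221121" → no match
G. "12122" → no match
H → no match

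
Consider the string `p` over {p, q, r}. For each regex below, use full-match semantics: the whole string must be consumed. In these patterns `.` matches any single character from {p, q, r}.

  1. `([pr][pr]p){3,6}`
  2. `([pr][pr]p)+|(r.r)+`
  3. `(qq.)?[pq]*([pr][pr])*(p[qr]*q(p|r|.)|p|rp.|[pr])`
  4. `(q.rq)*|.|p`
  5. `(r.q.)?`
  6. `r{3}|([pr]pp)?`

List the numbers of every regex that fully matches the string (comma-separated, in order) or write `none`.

3, 4

1 → no match
2 → no match
3 → match
4 → match
5 → no match
6 → no match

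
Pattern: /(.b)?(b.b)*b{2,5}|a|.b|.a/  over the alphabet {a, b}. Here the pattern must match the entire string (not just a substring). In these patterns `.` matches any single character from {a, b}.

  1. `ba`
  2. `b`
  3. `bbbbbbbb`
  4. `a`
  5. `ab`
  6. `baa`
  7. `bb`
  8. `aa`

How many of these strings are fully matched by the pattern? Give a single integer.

1 → match
2 → no match
3 → match
4 → match
5 → match
6 → no match
7 → match
8 → match
Total matched: 6

6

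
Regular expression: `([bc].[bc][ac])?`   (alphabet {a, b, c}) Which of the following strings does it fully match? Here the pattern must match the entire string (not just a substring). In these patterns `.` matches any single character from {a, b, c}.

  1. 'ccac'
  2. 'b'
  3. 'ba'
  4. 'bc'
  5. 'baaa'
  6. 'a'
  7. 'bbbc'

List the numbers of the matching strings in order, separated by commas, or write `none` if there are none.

7

1 → no match
2 → no match
3 → no match
4 → no match
5 → no match
6 → no match
7 → match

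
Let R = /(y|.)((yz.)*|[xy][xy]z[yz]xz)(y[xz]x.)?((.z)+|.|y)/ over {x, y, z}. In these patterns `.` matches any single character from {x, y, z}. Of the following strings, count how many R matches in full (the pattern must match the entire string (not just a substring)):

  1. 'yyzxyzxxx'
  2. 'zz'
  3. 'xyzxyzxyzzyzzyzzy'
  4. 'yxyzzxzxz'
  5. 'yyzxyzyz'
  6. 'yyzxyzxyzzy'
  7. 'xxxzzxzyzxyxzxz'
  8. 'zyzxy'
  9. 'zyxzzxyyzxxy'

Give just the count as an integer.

1 → match
2 → match
3 → match
4 → match
5 → match
6 → match
7 → match
8 → match
9 → no match
Total matched: 8

8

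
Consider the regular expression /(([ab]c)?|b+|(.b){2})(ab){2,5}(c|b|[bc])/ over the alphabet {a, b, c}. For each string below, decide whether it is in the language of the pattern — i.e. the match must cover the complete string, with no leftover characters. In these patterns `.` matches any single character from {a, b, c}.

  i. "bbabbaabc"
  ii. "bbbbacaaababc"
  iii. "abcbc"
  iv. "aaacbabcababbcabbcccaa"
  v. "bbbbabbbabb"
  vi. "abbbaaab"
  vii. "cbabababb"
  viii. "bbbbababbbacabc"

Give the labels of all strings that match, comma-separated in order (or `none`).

i → no match
ii → no match
iii → no match
iv → no match
v → no match
vi → no match
vii → match
viii → no match

vii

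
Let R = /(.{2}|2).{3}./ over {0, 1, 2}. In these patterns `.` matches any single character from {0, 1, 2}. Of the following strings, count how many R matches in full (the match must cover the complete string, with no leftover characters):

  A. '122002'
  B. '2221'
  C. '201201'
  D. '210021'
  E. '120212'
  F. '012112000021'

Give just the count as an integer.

4

A → match
B → no match
C → match
D → match
E → match
F → no match
Total matched: 4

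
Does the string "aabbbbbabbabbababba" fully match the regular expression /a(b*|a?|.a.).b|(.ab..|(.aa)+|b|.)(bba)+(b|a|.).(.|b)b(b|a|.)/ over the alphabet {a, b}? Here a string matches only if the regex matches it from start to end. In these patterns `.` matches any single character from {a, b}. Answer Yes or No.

Yes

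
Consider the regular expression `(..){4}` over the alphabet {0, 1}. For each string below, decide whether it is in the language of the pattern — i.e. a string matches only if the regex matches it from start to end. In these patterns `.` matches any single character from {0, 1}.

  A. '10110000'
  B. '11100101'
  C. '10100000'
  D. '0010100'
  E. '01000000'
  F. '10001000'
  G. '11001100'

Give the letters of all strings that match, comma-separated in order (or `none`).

A → match
B → match
C → match
D → no match
E → match
F → match
G → match

A, B, C, E, F, G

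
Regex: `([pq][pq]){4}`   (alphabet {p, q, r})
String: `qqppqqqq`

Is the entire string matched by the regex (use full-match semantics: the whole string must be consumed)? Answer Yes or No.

Yes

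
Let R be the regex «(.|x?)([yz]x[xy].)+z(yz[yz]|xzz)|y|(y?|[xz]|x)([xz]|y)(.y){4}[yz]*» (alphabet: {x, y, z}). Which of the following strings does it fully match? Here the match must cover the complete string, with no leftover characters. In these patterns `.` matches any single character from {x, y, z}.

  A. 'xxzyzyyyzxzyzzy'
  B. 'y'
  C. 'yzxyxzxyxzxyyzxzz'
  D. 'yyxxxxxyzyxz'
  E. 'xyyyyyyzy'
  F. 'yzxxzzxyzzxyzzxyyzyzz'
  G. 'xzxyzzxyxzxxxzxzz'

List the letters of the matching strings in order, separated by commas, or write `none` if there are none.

A → no match
B. 'y' → match
C → match
D. 'yyxxxxxyzyxz' → no match
E. 'xyyyyyyzy' → match
F → match
G → match

B, C, E, F, G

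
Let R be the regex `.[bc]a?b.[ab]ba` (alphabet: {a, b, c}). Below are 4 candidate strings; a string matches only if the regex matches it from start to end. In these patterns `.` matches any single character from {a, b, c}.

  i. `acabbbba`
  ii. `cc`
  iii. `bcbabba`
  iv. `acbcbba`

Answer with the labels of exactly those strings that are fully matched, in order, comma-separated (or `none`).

i → match
ii → no match — must end with `ba`
iii → match
iv → match

i, iii, iv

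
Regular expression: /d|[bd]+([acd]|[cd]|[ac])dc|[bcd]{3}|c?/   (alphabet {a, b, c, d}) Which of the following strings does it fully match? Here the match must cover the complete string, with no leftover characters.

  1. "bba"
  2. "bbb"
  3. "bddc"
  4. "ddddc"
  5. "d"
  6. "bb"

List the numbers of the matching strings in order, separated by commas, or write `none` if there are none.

1 → no match
2 → match
3 → match
4 → match
5 → match
6 → no match

2, 3, 4, 5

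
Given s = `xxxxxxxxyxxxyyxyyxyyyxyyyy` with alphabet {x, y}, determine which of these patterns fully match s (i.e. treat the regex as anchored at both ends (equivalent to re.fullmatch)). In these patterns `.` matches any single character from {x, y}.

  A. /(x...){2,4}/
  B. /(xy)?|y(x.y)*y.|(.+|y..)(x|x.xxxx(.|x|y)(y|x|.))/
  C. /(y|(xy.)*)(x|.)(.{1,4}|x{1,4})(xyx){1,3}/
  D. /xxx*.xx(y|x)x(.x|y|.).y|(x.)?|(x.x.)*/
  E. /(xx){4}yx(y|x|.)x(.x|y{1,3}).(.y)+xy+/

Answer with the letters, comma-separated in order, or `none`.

E

A → no match
B → no match
C → no match — must end with `xyx`
D → no match
E → match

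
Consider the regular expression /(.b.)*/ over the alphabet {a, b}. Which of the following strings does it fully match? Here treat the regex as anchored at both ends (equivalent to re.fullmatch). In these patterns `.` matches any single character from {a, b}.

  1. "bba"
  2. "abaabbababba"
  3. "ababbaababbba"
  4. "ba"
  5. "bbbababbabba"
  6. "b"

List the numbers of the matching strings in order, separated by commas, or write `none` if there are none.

1, 2, 5

1 → match
2 → match
3 → no match
4 → no match
5 → match
6 → no match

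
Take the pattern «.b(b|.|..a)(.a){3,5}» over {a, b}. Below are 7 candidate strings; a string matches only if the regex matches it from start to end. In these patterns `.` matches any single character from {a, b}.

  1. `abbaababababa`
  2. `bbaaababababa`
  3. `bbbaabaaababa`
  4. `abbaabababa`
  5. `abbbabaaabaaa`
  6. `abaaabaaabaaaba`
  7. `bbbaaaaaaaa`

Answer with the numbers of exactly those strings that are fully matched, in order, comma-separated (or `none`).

1 → match
2 → match
3 → match
4. `abbaabababa` → match
5 → match
6 → match
7. `bbbaaaaaaaa` → match

1, 2, 3, 4, 5, 6, 7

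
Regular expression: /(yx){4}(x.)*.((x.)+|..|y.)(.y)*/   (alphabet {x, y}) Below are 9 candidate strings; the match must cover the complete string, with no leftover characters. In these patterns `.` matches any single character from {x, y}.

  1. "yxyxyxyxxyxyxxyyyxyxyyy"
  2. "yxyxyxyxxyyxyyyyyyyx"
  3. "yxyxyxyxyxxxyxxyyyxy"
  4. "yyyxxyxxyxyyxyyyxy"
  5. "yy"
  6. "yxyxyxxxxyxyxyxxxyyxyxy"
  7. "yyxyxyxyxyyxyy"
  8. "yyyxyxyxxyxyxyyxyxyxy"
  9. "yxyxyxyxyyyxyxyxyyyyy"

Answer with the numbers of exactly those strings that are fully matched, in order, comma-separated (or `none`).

1, 9

1 → match
2 → no match
3 → no match
4 → no match — must start with "yx"
5. "yy" → no match — must start with "yx"
6 → no match
7 → no match — must start with "yx"
8 → no match — must start with "yx"
9 → match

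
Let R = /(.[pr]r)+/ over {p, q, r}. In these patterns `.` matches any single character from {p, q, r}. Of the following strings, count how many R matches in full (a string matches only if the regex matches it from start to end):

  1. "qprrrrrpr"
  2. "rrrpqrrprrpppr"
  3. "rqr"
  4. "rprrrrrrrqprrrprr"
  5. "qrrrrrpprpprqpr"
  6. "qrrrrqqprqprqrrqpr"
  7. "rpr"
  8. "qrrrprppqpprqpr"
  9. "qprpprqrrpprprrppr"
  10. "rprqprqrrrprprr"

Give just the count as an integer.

1 → match
2 → no match
3 → no match
4 → no match
5 → match
6 → no match
7 → match
8 → no match
9 → match
10 → match
Total matched: 5

5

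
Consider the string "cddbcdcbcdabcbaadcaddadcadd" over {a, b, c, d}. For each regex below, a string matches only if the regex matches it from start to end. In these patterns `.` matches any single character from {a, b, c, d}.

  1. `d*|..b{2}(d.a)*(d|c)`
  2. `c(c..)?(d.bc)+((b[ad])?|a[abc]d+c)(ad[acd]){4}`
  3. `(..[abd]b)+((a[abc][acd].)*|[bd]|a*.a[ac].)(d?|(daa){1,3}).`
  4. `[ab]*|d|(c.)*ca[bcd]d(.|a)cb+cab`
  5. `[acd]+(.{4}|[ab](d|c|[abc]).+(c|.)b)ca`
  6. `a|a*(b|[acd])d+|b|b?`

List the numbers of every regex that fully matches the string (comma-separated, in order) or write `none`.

1 → no match
2 → match
3 → no match
4 → no match
5 → no match — must end with "ca"
6 → no match

2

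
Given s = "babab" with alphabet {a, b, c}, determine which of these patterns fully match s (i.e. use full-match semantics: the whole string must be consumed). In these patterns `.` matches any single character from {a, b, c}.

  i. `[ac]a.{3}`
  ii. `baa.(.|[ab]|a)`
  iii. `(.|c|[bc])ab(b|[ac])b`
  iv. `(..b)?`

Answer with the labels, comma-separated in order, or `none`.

iii

i → no match
ii → no match — must start with "baa"
iii → match
iv → no match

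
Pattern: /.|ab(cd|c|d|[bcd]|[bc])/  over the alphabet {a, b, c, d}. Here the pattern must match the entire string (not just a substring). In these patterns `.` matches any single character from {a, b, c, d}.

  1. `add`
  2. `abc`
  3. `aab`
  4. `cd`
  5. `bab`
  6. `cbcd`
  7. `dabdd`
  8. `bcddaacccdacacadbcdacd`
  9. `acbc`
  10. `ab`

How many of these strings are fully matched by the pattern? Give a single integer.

1 → no match
2 → match
3 → no match
4 → no match
5 → no match
6 → no match
7 → no match
8 → no match
9 → no match
10 → no match
Total matched: 1

1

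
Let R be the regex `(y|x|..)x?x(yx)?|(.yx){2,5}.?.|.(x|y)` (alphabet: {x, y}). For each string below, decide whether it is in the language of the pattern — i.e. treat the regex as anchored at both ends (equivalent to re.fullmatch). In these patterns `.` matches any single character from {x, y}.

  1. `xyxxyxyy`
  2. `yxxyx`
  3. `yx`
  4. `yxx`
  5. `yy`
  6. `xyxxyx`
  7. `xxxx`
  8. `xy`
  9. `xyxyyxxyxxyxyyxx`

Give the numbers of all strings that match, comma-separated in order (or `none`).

1 → match
2 → match
3 → match
4 → match
5 → match
6 → match
7 → match
8 → match
9 → match

1, 2, 3, 4, 5, 6, 7, 8, 9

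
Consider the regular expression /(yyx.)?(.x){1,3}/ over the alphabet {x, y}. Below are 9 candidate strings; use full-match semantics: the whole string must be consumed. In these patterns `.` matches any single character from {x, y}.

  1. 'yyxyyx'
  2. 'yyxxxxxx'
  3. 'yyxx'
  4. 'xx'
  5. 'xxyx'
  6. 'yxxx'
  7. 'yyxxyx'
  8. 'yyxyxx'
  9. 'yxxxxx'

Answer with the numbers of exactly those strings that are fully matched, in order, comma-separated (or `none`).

1 → match
2 → match
3 → no match
4 → match
5 → match
6 → match
7 → match
8 → match
9 → match

1, 2, 4, 5, 6, 7, 8, 9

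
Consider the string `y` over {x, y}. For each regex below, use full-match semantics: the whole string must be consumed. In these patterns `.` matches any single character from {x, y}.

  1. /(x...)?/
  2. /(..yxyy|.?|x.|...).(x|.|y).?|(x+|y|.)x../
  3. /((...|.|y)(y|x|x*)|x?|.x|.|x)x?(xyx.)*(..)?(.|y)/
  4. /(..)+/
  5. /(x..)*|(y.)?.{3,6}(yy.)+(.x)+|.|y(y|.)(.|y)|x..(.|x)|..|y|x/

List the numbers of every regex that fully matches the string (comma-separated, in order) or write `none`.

3, 5

1 → no match
2 → no match
3 → match
4 → no match
5 → match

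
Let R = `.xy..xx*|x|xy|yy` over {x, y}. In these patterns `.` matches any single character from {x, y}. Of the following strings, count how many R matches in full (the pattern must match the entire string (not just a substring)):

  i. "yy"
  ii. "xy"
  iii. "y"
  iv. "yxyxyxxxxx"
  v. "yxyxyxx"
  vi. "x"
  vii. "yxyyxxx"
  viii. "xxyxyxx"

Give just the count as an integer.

7

i → match
ii → match
iii → no match
iv → match
v → match
vi → match
vii → match
viii → match
Total matched: 7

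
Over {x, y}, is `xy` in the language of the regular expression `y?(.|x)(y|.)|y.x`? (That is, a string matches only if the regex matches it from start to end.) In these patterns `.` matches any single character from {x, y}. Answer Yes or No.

Yes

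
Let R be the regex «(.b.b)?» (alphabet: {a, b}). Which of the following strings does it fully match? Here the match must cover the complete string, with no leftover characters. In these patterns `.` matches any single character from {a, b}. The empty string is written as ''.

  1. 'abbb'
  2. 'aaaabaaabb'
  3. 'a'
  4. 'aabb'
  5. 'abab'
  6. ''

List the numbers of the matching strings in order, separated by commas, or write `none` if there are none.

1 → match
2 → no match
3 → no match
4 → no match
5 → match
6 → match

1, 5, 6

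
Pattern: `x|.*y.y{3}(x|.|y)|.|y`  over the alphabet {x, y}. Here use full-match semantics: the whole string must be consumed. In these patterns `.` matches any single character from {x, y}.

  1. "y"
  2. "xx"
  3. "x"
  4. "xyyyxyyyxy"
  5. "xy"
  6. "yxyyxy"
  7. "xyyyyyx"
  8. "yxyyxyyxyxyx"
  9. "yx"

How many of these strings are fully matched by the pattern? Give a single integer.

1 → match
2 → no match
3 → match
4 → no match
5 → no match
6 → no match
7 → match
8 → no match
9 → no match
Total matched: 3

3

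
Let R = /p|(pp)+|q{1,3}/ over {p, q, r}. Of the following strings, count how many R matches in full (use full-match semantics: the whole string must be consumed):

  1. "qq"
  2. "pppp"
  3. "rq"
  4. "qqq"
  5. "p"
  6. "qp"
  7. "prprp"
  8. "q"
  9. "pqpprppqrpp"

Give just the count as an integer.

5

1. "qq" → match
2. "pppp" → match
3. "rq" → no match
4. "qqq" → match
5. "p" → match
6. "qp" → no match
7. "prprp" → no match
8. "q" → match
9. "pqpprppqrpp" → no match
Total matched: 5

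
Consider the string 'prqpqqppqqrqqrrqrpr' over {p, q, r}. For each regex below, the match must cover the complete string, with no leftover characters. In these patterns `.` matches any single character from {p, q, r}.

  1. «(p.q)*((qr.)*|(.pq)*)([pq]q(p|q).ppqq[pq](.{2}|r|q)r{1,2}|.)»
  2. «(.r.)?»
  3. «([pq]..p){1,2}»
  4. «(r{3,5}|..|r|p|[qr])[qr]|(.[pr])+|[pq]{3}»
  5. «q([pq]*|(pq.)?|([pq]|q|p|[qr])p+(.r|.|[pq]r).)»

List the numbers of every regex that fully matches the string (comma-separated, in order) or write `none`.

1

1 → match
2 → no match
3 → no match — must end with 'p'
4 → no match
5 → no match — must start with 'q'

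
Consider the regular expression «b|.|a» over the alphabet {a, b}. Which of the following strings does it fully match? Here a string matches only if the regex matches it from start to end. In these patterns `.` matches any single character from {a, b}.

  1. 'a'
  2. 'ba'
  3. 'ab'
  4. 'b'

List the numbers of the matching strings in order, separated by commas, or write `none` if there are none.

1, 4

1 → match
2 → no match
3 → no match
4 → match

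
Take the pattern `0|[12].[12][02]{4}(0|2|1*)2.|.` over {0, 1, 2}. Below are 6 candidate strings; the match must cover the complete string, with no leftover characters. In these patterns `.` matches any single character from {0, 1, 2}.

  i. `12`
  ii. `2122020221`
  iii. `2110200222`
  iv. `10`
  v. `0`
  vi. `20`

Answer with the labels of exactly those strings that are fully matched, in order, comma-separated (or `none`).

i. `12` → no match
ii. `2122020221` → match
iii. `2110200222` → match
iv. `10` → no match
v. `0` → match
vi. `20` → no match

ii, iii, v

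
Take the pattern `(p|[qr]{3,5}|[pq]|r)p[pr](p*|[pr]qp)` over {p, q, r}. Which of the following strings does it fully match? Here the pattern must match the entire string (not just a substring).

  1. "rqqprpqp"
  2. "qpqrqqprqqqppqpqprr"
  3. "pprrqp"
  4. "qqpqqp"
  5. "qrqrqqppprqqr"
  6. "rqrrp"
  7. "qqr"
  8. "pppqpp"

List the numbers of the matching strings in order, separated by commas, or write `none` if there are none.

1 → match
2 → no match
3 → match
4 → no match
5 → no match
6 → no match
7 → no match
8 → no match

1, 3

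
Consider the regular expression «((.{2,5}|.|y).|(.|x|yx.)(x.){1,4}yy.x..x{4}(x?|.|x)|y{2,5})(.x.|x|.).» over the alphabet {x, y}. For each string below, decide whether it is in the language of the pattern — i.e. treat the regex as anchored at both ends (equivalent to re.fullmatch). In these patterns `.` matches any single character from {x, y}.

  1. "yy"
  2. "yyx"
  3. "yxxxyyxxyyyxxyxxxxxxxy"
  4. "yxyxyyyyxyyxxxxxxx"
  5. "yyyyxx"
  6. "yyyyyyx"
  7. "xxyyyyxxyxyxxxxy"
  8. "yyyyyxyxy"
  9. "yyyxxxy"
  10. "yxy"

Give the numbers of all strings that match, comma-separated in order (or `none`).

1 → no match
2 → no match
3 → no match
4 → match
5 → match
6 → match
7 → no match
8 → no match
9 → match
10 → no match

4, 5, 6, 9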